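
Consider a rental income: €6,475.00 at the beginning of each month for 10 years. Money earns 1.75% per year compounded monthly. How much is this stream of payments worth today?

€713,374.48

This is an annuity due: 120 payments of €6,475.00 at the beginning of each month.
Periodic rate r = 0.0175/12 per month; n is counted in months.
PV = PMT × [(1 − (1+r)^−n)/r] × (1+r) = 6,475 × [1 − (1+r)^−120] / r × (1+r) = €713,374.48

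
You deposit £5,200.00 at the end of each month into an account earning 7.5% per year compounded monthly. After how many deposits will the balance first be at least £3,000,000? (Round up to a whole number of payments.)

246 payments

Periodic rate r = 0.075/12 per month; n is counted in months.
Ordinary annuity FV: 3,000,000 = 5,200 × [((1+r)^n − 1)/r].
(1+r)^n = 1 + 3,000,000 × r / 5,200, so n = ln(1 + 3,000,000·r/5,200) / ln(1+r) = 245.13.
Round up to a whole number of payments: n = 246.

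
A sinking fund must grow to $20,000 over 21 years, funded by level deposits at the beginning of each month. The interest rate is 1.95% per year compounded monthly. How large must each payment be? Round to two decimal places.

Level annuity due; solve FV = PMT × [((1+r)^n − 1)/r] × (1+r) for PMT.
Periodic rate r = 0.0195/12 per month; n is counted in months.
With n = 252: PMT = 20,000 / ([((1+r)^n − 1)/r] × (1+r)) = $64.18

$64.18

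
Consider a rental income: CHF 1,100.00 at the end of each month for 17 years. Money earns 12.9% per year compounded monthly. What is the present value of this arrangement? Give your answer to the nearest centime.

CHF 90,773.53

This is an ordinary annuity: 204 payments of CHF 1,100.00 at the end of each month.
Periodic rate r = 0.129/12 per month; n is counted in months.
PV = PMT × [(1 − (1+r)^−n)/r] = 1,100 × [1 − (1+r)^−204] / r = CHF 90,773.53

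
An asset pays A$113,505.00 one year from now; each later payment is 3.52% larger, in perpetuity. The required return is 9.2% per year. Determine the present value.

Periodic rate r = 0.092 per year.
Growing perpetuity (Gordon): PV = PMT₁ / (r − g) = 113,505 / (r − 0.0352) = A$1,998,327.46.

A$1,998,327.46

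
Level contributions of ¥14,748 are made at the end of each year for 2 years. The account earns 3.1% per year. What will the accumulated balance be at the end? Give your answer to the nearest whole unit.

¥29,953

This is an ordinary annuity: 2 deposits of ¥14,748 at the end of each year.
Periodic rate r = 0.031 per year.
FV = PMT × [((1+r)^n − 1)/r] = 14,748 × [(1+r)^2 − 1] / r = ¥29,953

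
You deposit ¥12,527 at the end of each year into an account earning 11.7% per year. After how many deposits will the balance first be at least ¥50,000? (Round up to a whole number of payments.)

Periodic rate r = 0.117 per year.
Ordinary annuity FV: 50,000 = 12,527 × [((1+r)^n − 1)/r].
(1+r)^n = 1 + 50,000 × r / 12,527, so n = ln(1 + 50,000·r/12,527) / ln(1+r) = 3.46.
Round up to a whole number of payments: n = 4.

4 payments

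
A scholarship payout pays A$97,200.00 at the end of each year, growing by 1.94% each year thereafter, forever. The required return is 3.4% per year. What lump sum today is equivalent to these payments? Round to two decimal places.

A$6,657,534.25

Periodic rate r = 0.034 per year.
Growing perpetuity (Gordon): PV = PMT₁ / (r − g) = 97,200 / (r − 0.0194) = A$6,657,534.25.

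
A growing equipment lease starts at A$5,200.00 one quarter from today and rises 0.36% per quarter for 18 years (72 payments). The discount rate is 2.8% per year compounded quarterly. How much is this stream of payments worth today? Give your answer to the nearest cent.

A$330,548.82

Periodic rate r = 0.028/4 per quarter; n is counted in quarters.
Growing ordinary annuity: PV = PMT₁ × [1 − ((1+g)/(1+r))^n] / (r − g) = 5,200 × [1 − ((1+0.0036)/(1+r))^72] / (r − 0.0036) = A$330,548.82.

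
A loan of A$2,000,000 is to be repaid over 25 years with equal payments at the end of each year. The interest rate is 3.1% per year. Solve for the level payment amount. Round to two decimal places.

A$116,139.29

Level ordinary annuity; solve PV = PMT × [(1 − (1+r)^−n)/r] for PMT.
Periodic rate r = 0.031 per year.
With n = 25: PMT = 2,000,000 / ([(1 − (1+r)^−n)/r]) = A$116,139.29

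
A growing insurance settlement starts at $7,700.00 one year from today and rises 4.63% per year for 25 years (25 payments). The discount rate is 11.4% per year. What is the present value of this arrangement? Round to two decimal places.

$90,013.62

Periodic rate r = 0.114 per year.
Growing ordinary annuity: PV = PMT₁ × [1 − ((1+g)/(1+r))^n] / (r − g) = 7,700 × [1 − ((1+0.0463)/(1+r))^25] / (r − 0.0463) = $90,013.62.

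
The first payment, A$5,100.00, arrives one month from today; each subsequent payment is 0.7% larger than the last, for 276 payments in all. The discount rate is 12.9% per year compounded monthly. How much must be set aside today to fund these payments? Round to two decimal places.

A$872,474.00

Periodic rate r = 0.129/12 per month; n is counted in months.
Growing ordinary annuity: PV = PMT₁ × [1 − ((1+g)/(1+r))^n] / (r − g) = 5,100 × [1 − ((1+0.007)/(1+r))^276] / (r − 0.007) = A$872,474.00.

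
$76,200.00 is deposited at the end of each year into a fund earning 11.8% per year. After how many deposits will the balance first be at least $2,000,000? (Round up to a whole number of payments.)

Periodic rate r = 0.118 per year.
Ordinary annuity FV: 2,000,000 = 76,200 × [((1+r)^n − 1)/r].
(1+r)^n = 1 + 2,000,000 × r / 76,200, so n = ln(1 + 2,000,000·r/76,200) / ln(1+r) = 12.64.
Round up to a whole number of payments: n = 13.

13 payments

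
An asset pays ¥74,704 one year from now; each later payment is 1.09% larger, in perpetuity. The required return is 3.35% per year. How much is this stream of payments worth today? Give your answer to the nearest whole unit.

Periodic rate r = 0.0335 per year.
Growing perpetuity (Gordon): PV = PMT₁ / (r − g) = 74,704 / (r − 0.0109) = ¥3,305,487.

¥3,305,487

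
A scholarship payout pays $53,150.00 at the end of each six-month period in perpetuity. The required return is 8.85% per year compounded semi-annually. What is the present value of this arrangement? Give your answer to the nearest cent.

$1,201,129.94

Periodic rate r = 0.0885/2 per half-year.
Level perpetuity: PV = PMT / r = 53,150 / (0.0885/2) = $1,201,129.94.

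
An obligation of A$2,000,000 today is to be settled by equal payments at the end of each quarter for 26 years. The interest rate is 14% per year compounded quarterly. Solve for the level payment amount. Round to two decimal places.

A$72,011.91

Level ordinary annuity; solve PV = PMT × [(1 − (1+r)^−n)/r] for PMT.
Periodic rate r = 0.14/4 per quarter; n is counted in quarters.
With n = 104: PMT = 2,000,000 / ([(1 − (1+r)^−n)/r]) = A$72,011.91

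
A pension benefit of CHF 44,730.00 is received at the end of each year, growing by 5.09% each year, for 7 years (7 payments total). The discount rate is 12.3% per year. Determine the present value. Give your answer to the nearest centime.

CHF 230,504.65

Periodic rate r = 0.123 per year.
Growing ordinary annuity: PV = PMT₁ × [1 − ((1+g)/(1+r))^n] / (r − g) = 44,730 × [1 − ((1+0.0509)/(1+r))^7] / (r − 0.0509) = CHF 230,504.65.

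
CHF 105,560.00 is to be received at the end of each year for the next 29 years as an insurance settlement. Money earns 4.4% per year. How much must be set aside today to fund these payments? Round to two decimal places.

CHF 1,710,863.06

This is an ordinary annuity: 29 payments of CHF 105,560.00 at the end of each year.
Periodic rate r = 0.044 per year.
PV = PMT × [(1 − (1+r)^−n)/r] = 105,560 × [1 − (1+r)^−29] / r = CHF 1,710,863.06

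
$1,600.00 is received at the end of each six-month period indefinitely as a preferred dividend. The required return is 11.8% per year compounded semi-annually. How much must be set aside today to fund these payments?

Periodic rate r = 0.118/2 per half-year.
Level perpetuity: PV = PMT / r = 1,600 / (0.118/2) = $27,118.64.

$27,118.64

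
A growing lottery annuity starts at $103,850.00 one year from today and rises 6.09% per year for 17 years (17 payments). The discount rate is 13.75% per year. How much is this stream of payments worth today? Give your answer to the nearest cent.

$941,296.67

Periodic rate r = 0.1375 per year.
Growing ordinary annuity: PV = PMT₁ × [1 − ((1+g)/(1+r))^n] / (r − g) = 103,850 × [1 − ((1+0.0609)/(1+r))^17] / (r − 0.0609) = $941,296.67.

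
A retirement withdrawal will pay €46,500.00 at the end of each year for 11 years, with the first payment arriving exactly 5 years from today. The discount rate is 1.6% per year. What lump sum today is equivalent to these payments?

€436,973.95

Ordinary annuity of 11 payments, first payment at period 5.
Periodic rate r = 0.016 per year.
The ordinary-annuity PV formula values the stream one period before the first payment (period 4); discount that back 4 periods:
PV₀ = 46,500 × [1 − (1+r)^−11] / r × (1+r)^−4 = €436,973.95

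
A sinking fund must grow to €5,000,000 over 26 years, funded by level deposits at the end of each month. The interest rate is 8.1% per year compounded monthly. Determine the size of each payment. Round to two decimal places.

Level ordinary annuity; solve FV = PMT × [((1+r)^n − 1)/r] for PMT.
Periodic rate r = 0.081/12 per month; n is counted in months.
With n = 312: PMT = 5,000,000 / ([((1+r)^n − 1)/r]) = €4,715.41

€4,715.41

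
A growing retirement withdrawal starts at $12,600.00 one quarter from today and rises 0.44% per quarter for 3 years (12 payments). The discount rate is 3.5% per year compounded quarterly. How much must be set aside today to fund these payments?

$146,384.11

Periodic rate r = 0.035/4 per quarter; n is counted in quarters.
Growing ordinary annuity: PV = PMT₁ × [1 − ((1+g)/(1+r))^n] / (r − g) = 12,600 × [1 − ((1+0.0044)/(1+r))^12] / (r − 0.0044) = $146,384.11.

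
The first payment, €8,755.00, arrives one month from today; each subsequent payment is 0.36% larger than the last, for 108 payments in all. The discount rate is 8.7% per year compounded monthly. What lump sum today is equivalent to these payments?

Periodic rate r = 0.087/12 per month; n is counted in months.
Growing ordinary annuity: PV = PMT₁ × [1 − ((1+g)/(1+r))^n] / (r − g) = 8,755 × [1 − ((1+0.0036)/(1+r))^108] / (r − 0.0036) = €777,984.90.

€777,984.90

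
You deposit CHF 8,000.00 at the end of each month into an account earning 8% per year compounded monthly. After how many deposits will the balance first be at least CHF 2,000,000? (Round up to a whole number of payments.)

148 payments

Periodic rate r = 0.08/12 per month; n is counted in months.
Ordinary annuity FV: 2,000,000 = 8,000 × [((1+r)^n − 1)/r].
(1+r)^n = 1 + 2,000,000 × r / 8,000, so n = ln(1 + 2,000,000·r/8,000) / ln(1+r) = 147.61.
Round up to a whole number of payments: n = 148.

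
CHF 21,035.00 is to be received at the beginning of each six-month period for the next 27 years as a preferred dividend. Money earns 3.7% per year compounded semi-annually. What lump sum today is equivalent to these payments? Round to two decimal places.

This is an annuity due: 54 payments of CHF 21,035.00 at the beginning of each six-month period.
Periodic rate r = 0.037/2 per half-year; n is counted in half-years.
PV = PMT × [(1 − (1+r)^−n)/r] × (1+r) = 21,035 × [1 − (1+r)^−54] / r × (1+r) = CHF 727,697.94

CHF 727,697.94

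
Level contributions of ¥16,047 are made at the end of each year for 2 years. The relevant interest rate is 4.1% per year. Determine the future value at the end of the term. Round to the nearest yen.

This is an ordinary annuity: 2 deposits of ¥16,047 at the end of each year.
Periodic rate r = 0.041 per year.
FV = PMT × [((1+r)^n − 1)/r] = 16,047 × [(1+r)^2 − 1] / r = ¥32,752

¥32,752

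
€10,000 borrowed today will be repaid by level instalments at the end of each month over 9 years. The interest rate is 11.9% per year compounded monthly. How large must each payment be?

€151.28

Level ordinary annuity; solve PV = PMT × [(1 − (1+r)^−n)/r] for PMT.
Periodic rate r = 0.119/12 per month; n is counted in months.
With n = 108: PMT = 10,000 / ([(1 − (1+r)^−n)/r]) = €151.28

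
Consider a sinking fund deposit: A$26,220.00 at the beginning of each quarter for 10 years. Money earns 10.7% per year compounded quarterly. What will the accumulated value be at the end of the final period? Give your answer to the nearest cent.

This is an annuity due: 40 deposits of A$26,220.00 at the beginning of each quarter.
Periodic rate r = 0.107/4 per quarter; n is counted in quarters.
FV = PMT × [((1+r)^n − 1)/r] × (1+r) = 26,220 × [(1+r)^40 − 1] / r × (1+r) = A$1,886,683.95

A$1,886,683.95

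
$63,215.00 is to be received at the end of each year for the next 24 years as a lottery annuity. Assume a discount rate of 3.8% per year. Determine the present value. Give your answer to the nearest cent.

This is an ordinary annuity: 24 payments of $63,215.00 at the end of each year.
Periodic rate r = 0.038 per year.
PV = PMT × [(1 − (1+r)^−n)/r] = 63,215 × [1 − (1+r)^−24] / r = $983,879.56

$983,879.56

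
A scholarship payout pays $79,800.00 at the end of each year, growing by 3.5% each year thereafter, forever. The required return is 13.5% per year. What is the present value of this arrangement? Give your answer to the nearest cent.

Periodic rate r = 0.135 per year.
Growing perpetuity (Gordon): PV = PMT₁ / (r − g) = 79,800 / (r − 0.035) = $798,000.00.

$798,000.00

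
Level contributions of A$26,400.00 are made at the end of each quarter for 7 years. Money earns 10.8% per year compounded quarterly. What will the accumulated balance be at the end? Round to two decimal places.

This is an ordinary annuity: 28 deposits of A$26,400.00 at the end of each quarter.
Periodic rate r = 0.108/4 per quarter; n is counted in quarters.
FV = PMT × [((1+r)^n − 1)/r] = 26,400 × [(1+r)^28 − 1] / r = A$1,083,861.04

A$1,083,861.04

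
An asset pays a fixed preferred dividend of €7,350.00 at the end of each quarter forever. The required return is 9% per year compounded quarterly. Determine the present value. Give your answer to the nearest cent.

Periodic rate r = 0.09/4 per quarter.
Level perpetuity: PV = PMT / r = 7,350 / (0.09/4) = €326,666.67.

€326,666.67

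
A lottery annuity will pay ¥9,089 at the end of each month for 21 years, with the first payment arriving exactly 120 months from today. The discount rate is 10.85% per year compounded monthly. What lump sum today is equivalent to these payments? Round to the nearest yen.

Ordinary annuity of 252 payments, first payment at period 120.
Periodic rate r = 0.1085/12 per month; n is counted in months.
The ordinary-annuity PV formula values the stream one period before the first payment (period 119); discount that back 119 periods:
PV₀ = 9,089 × [1 − (1+r)^−252] / r × (1+r)^−119 = ¥308,773

¥308,773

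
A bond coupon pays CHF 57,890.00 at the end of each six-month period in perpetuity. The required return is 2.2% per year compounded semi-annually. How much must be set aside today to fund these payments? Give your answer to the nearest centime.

CHF 5,262,727.27

Periodic rate r = 0.022/2 per half-year.
Level perpetuity: PV = PMT / r = 57,890 / (0.022/2) = CHF 5,262,727.27.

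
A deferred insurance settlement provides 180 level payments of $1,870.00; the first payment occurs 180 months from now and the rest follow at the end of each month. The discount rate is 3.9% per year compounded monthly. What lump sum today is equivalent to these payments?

Ordinary annuity of 180 payments, first payment at period 180.
Periodic rate r = 0.039/12 per month; n is counted in months.
The ordinary-annuity PV formula values the stream one period before the first payment (period 179); discount that back 179 periods:
PV₀ = 1,870 × [1 − (1+r)^−180] / r × (1+r)^−179 = $142,396.16

$142,396.16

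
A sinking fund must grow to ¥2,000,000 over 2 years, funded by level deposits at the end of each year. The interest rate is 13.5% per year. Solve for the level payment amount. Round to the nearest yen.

¥936,768

Level ordinary annuity; solve FV = PMT × [((1+r)^n − 1)/r] for PMT.
Periodic rate r = 0.135 per year.
With n = 2: PMT = 2,000,000 / ([((1+r)^n − 1)/r]) = ¥936,768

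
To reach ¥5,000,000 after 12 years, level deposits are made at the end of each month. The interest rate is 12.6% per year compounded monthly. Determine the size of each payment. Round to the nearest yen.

Level ordinary annuity; solve FV = PMT × [((1+r)^n − 1)/r] for PMT.
Periodic rate r = 0.126/12 per month; n is counted in months.
With n = 144: PMT = 5,000,000 / ([((1+r)^n − 1)/r]) = ¥14,999

¥14,999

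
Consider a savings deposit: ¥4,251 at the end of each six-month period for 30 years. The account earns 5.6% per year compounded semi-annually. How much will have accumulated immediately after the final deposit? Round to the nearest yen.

This is an ordinary annuity: 60 deposits of ¥4,251 at the end of each six-month period.
Periodic rate r = 0.056/2 per half-year; n is counted in half-years.
FV = PMT × [((1+r)^n − 1)/r] = 4,251 × [(1+r)^60 − 1] / r = ¥644,191

¥644,191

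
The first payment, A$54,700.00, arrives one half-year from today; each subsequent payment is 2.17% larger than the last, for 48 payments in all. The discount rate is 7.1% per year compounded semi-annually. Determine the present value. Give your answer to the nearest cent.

A$1,882,029.65

Periodic rate r = 0.071/2 per half-year; n is counted in half-years.
Growing ordinary annuity: PV = PMT₁ × [1 − ((1+g)/(1+r))^n] / (r − g) = 54,700 × [1 − ((1+0.0217)/(1+r))^48] / (r − 0.0217) = A$1,882,029.65.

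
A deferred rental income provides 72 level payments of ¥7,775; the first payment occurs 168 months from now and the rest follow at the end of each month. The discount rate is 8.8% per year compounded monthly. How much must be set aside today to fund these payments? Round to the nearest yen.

¥128,021

Ordinary annuity of 72 payments, first payment at period 168.
Periodic rate r = 0.088/12 per month; n is counted in months.
The ordinary-annuity PV formula values the stream one period before the first payment (period 167); discount that back 167 periods:
PV₀ = 7,775 × [1 − (1+r)^−72] / r × (1+r)^−167 = ¥128,021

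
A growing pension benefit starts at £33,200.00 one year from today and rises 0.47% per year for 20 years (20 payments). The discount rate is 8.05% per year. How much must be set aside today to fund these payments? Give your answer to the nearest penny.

£335,735.73

Periodic rate r = 0.0805 per year.
Growing ordinary annuity: PV = PMT₁ × [1 − ((1+g)/(1+r))^n] / (r − g) = 33,200 × [1 − ((1+0.0047)/(1+r))^20] / (r − 0.0047) = £335,735.73.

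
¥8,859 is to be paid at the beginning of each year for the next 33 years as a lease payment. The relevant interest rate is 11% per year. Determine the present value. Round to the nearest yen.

¥86,540

This is an annuity due: 33 payments of ¥8,859 at the beginning of each year.
Periodic rate r = 0.11 per year.
PV = PMT × [(1 − (1+r)^−n)/r] × (1+r) = 8,859 × [1 − (1+r)^−33] / r × (1+r) = ¥86,540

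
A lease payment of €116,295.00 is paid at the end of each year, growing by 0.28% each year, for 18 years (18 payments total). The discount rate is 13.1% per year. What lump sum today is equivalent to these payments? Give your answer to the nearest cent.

€803,096.41

Periodic rate r = 0.131 per year.
Growing ordinary annuity: PV = PMT₁ × [1 − ((1+g)/(1+r))^n] / (r − g) = 116,295 × [1 − ((1+0.0028)/(1+r))^18] / (r − 0.0028) = €803,096.41.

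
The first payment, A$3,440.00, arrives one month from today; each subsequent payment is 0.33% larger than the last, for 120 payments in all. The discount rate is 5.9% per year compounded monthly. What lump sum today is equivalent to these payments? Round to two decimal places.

A$373,835.27

Periodic rate r = 0.059/12 per month; n is counted in months.
Growing ordinary annuity: PV = PMT₁ × [1 − ((1+g)/(1+r))^n] / (r − g) = 3,440 × [1 − ((1+0.0033)/(1+r))^120] / (r − 0.0033) = A$373,835.27.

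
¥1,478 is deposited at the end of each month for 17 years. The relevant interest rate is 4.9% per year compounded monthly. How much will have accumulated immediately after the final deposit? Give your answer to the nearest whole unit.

¥469,212

This is an ordinary annuity: 204 deposits of ¥1,478 at the end of each month.
Periodic rate r = 0.049/12 per month; n is counted in months.
FV = PMT × [((1+r)^n − 1)/r] = 1,478 × [(1+r)^204 − 1] / r = ¥469,212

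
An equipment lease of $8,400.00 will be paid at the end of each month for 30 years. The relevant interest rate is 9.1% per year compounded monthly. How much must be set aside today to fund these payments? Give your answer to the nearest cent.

$1,034,701.51

This is an ordinary annuity: 360 payments of $8,400.00 at the end of each month.
Periodic rate r = 0.091/12 per month; n is counted in months.
PV = PMT × [(1 − (1+r)^−n)/r] = 8,400 × [1 − (1+r)^−360] / r = $1,034,701.51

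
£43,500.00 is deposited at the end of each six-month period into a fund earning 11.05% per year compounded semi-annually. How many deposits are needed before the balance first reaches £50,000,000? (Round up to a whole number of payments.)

78 payments

Periodic rate r = 0.1105/2 per half-year; n is counted in half-years.
Ordinary annuity FV: 50,000,000 = 43,500 × [((1+r)^n − 1)/r].
(1+r)^n = 1 + 50,000,000 × r / 43,500, so n = ln(1 + 50,000,000·r/43,500) / ln(1+r) = 77.48.
Round up to a whole number of payments: n = 78.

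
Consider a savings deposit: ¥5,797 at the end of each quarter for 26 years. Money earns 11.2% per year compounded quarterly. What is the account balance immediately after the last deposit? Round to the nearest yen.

This is an ordinary annuity: 104 deposits of ¥5,797 at the end of each quarter.
Periodic rate r = 0.112/4 per quarter; n is counted in quarters.
FV = PMT × [((1+r)^n − 1)/r] = 5,797 × [(1+r)^104 − 1] / r = ¥3,451,684

¥3,451,684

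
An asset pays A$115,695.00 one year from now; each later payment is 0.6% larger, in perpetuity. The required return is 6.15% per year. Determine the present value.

A$2,084,594.59

Periodic rate r = 0.0615 per year.
Growing perpetuity (Gordon): PV = PMT₁ / (r − g) = 115,695 / (r − 0.006) = A$2,084,594.59.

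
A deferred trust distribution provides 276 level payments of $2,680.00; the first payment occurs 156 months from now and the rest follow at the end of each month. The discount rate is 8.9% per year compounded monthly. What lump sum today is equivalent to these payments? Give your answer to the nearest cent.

$99,995.31

Ordinary annuity of 276 payments, first payment at period 156.
Periodic rate r = 0.089/12 per month; n is counted in months.
The ordinary-annuity PV formula values the stream one period before the first payment (period 155); discount that back 155 periods:
PV₀ = 2,680 × [1 − (1+r)^−276] / r × (1+r)^−155 = $99,995.31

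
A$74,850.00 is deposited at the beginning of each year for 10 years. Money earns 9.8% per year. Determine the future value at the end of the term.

This is an annuity due: 10 deposits of A$74,850.00 at the beginning of each year.
Periodic rate r = 0.098 per year.
FV = PMT × [((1+r)^n − 1)/r] × (1+r) = 74,850 × [(1+r)^10 − 1] / r × (1+r) = A$1,297,326.40

A$1,297,326.40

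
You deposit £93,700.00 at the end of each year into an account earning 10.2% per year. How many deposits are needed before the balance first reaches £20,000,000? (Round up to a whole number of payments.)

33 payments

Periodic rate r = 0.102 per year.
Ordinary annuity FV: 20,000,000 = 93,700 × [((1+r)^n − 1)/r].
(1+r)^n = 1 + 20,000,000 × r / 93,700, so n = ln(1 + 20,000,000·r/93,700) / ln(1+r) = 32.18.
Round up to a whole number of payments: n = 33.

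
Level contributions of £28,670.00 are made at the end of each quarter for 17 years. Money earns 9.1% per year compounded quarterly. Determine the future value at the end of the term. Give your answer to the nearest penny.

This is an ordinary annuity: 68 deposits of £28,670.00 at the end of each quarter.
Periodic rate r = 0.091/4 per quarter; n is counted in quarters.
FV = PMT × [((1+r)^n − 1)/r] = 28,670 × [(1+r)^68 − 1] / r = £4,557,750.35

£4,557,750.35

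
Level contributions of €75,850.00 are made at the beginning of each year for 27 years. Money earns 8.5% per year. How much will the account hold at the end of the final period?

This is an annuity due: 27 deposits of €75,850.00 at the beginning of each year.
Periodic rate r = 0.085 per year.
FV = PMT × [((1+r)^n − 1)/r] × (1+r) = 75,850 × [(1+r)^27 − 1] / r × (1+r) = €7,793,112.74

€7,793,112.74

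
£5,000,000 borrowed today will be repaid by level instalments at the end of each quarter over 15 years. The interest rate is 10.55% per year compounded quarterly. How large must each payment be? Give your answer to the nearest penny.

£166,870.85

Level ordinary annuity; solve PV = PMT × [(1 − (1+r)^−n)/r] for PMT.
Periodic rate r = 0.1055/4 per quarter; n is counted in quarters.
With n = 60: PMT = 5,000,000 / ([(1 − (1+r)^−n)/r]) = £166,870.85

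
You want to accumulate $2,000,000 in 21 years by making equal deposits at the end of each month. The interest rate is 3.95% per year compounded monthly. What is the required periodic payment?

$5,107.11

Level ordinary annuity; solve FV = PMT × [((1+r)^n − 1)/r] for PMT.
Periodic rate r = 0.0395/12 per month; n is counted in months.
With n = 252: PMT = 2,000,000 / ([((1+r)^n − 1)/r]) = $5,107.11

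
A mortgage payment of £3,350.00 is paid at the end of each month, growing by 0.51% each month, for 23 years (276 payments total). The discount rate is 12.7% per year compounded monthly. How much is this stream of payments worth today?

£474,844.42

Periodic rate r = 0.127/12 per month; n is counted in months.
Growing ordinary annuity: PV = PMT₁ × [1 − ((1+g)/(1+r))^n] / (r − g) = 3,350 × [1 − ((1+0.0051)/(1+r))^276] / (r − 0.0051) = £474,844.42.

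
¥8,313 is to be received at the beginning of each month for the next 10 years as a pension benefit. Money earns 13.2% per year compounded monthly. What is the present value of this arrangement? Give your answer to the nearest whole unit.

¥558,462

This is an annuity due: 120 payments of ¥8,313 at the beginning of each month.
Periodic rate r = 0.132/12 per month; n is counted in months.
PV = PMT × [(1 − (1+r)^−n)/r] × (1+r) = 8,313 × [1 − (1+r)^−120] / r × (1+r) = ¥558,462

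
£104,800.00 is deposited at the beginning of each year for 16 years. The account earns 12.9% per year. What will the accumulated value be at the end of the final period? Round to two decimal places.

This is an annuity due: 16 deposits of £104,800.00 at the beginning of each year.
Periodic rate r = 0.129 per year.
FV = PMT × [((1+r)^n − 1)/r] × (1+r) = 104,800 × [(1+r)^16 − 1] / r × (1+r) = £5,473,793.48

£5,473,793.48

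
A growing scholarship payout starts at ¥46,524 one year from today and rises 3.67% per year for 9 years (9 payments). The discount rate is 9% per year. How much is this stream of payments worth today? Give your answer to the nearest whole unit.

Periodic rate r = 0.09 per year.
Growing ordinary annuity: PV = PMT₁ × [1 − ((1+g)/(1+r))^n] / (r − g) = 46,524 × [1 − ((1+0.0367)/(1+r))^9] / (r − 0.0367) = ¥316,980.

¥316,980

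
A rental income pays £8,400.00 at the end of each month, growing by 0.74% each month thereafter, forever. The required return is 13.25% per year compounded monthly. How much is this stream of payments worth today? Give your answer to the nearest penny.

£2,306,636.16

Periodic rate r = 0.1325/12 per month.
Growing perpetuity (Gordon): PV = PMT₁ / (r − g) = 8,400 / (r − 0.0074) = £2,306,636.16.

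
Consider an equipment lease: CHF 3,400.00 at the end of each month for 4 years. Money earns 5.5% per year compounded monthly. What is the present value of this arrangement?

CHF 146,195.84

This is an ordinary annuity: 48 payments of CHF 3,400.00 at the end of each month.
Periodic rate r = 0.055/12 per month; n is counted in months.
PV = PMT × [(1 − (1+r)^−n)/r] = 3,400 × [1 − (1+r)^−48] / r = CHF 146,195.84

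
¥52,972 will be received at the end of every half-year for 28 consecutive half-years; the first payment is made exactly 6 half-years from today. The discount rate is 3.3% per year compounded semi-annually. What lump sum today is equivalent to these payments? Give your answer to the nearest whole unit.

¥1,087,423

Ordinary annuity of 28 payments, first payment at period 6.
Periodic rate r = 0.033/2 per half-year; n is counted in half-years.
The ordinary-annuity PV formula values the stream one period before the first payment (period 5); discount that back 5 periods:
PV₀ = 52,972 × [1 − (1+r)^−28] / r × (1+r)^−5 = ¥1,087,423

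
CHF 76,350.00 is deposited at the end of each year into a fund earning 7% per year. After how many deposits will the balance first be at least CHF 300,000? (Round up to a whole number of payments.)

4 payments

Periodic rate r = 0.07 per year.
Ordinary annuity FV: 300,000 = 76,350 × [((1+r)^n − 1)/r].
(1+r)^n = 1 + 300,000 × r / 76,350, so n = ln(1 + 300,000·r/76,350) / ln(1+r) = 3.59.
Round up to a whole number of payments: n = 4.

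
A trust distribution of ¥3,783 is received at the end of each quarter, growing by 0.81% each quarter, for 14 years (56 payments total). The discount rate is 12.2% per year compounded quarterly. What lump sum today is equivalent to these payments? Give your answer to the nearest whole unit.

¥119,555

Periodic rate r = 0.122/4 per quarter; n is counted in quarters.
Growing ordinary annuity: PV = PMT₁ × [1 − ((1+g)/(1+r))^n] / (r − g) = 3,783 × [1 − ((1+0.0081)/(1+r))^56] / (r − 0.0081) = ¥119,555.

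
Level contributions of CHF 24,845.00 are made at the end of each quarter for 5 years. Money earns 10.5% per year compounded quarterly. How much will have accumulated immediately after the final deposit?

CHF 642,703.83

This is an ordinary annuity: 20 deposits of CHF 24,845.00 at the end of each quarter.
Periodic rate r = 0.105/4 per quarter; n is counted in quarters.
FV = PMT × [((1+r)^n − 1)/r] = 24,845 × [(1+r)^20 − 1] / r = CHF 642,703.83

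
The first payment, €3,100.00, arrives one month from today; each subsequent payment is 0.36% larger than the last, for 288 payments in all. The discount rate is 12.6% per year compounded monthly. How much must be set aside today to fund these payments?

Periodic rate r = 0.126/12 per month; n is counted in months.
Growing ordinary annuity: PV = PMT₁ × [1 − ((1+g)/(1+r))^n] / (r − g) = 3,100 × [1 − ((1+0.0036)/(1+r))^288] / (r − 0.0036) = €386,827.00.

€386,827.00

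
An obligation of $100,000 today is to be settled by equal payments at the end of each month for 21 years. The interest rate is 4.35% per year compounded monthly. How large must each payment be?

Level ordinary annuity; solve PV = PMT × [(1 − (1+r)^−n)/r] for PMT.
Periodic rate r = 0.0435/12 per month; n is counted in months.
With n = 252: PMT = 100,000 / ([(1 − (1+r)^−n)/r]) = $605.97

$605.97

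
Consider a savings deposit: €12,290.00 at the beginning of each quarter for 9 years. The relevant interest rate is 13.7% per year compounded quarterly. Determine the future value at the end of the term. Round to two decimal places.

This is an annuity due: 36 deposits of €12,290.00 at the beginning of each quarter.
Periodic rate r = 0.137/4 per quarter; n is counted in quarters.
FV = PMT × [((1+r)^n − 1)/r] × (1+r) = 12,290 × [(1+r)^36 − 1] / r × (1+r) = €876,364.52

€876,364.52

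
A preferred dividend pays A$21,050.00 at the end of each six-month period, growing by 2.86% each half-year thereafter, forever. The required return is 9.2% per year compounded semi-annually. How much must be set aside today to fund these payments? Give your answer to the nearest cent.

A$1,209,770.11

Periodic rate r = 0.092/2 per half-year.
Growing perpetuity (Gordon): PV = PMT₁ / (r − g) = 21,050 / (r − 0.0286) = A$1,209,770.11.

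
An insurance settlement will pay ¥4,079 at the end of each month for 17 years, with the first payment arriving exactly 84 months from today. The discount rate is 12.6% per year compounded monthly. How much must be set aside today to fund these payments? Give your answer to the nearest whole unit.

¥143,865

Ordinary annuity of 204 payments, first payment at period 84.
Periodic rate r = 0.126/12 per month; n is counted in months.
The ordinary-annuity PV formula values the stream one period before the first payment (period 83); discount that back 83 periods:
PV₀ = 4,079 × [1 − (1+r)^−204] / r × (1+r)^−83 = ¥143,865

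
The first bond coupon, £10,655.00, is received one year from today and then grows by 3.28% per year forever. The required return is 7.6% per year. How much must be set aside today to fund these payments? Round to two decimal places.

Periodic rate r = 0.076 per year.
Growing perpetuity (Gordon): PV = PMT₁ / (r − g) = 10,655 / (r − 0.0328) = £246,643.52.

£246,643.52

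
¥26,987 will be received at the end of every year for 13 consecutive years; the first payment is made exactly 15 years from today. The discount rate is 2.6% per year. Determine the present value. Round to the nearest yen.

¥205,591

Ordinary annuity of 13 payments, first payment at period 15.
Periodic rate r = 0.026 per year.
The ordinary-annuity PV formula values the stream one period before the first payment (period 14); discount that back 14 periods:
PV₀ = 26,987 × [1 − (1+r)^−13] / r × (1+r)^−14 = ¥205,591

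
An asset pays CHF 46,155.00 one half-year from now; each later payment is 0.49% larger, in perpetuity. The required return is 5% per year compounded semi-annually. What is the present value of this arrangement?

Periodic rate r = 0.05/2 per half-year.
Growing perpetuity (Gordon): PV = PMT₁ / (r − g) = 46,155 / (r − 0.0049) = CHF 2,296,268.66.

CHF 2,296,268.66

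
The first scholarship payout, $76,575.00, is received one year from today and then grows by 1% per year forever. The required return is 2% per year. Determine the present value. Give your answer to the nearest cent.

Periodic rate r = 0.02 per year.
Growing perpetuity (Gordon): PV = PMT₁ / (r − g) = 76,575 / (r − 0.01) = $7,657,500.00.

$7,657,500.00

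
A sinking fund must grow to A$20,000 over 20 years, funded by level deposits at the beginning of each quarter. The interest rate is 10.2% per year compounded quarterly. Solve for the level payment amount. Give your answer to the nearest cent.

Level annuity due; solve FV = PMT × [((1+r)^n − 1)/r] × (1+r) for PMT.
Periodic rate r = 0.102/4 per quarter; n is counted in quarters.
With n = 80: PMT = 20,000 / ([((1+r)^n − 1)/r] × (1+r)) = A$76.55

A$76.55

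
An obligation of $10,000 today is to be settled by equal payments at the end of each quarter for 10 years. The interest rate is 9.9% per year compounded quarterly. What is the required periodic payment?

$396.69

Level ordinary annuity; solve PV = PMT × [(1 − (1+r)^−n)/r] for PMT.
Periodic rate r = 0.099/4 per quarter; n is counted in quarters.
With n = 40: PMT = 10,000 / ([(1 − (1+r)^−n)/r]) = $396.69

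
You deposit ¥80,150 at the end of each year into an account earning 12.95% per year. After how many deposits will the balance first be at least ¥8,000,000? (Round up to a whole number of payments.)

22 payments

Periodic rate r = 0.1295 per year.
Ordinary annuity FV: 8,000,000 = 80,150 × [((1+r)^n − 1)/r].
(1+r)^n = 1 + 8,000,000 × r / 80,150, so n = ln(1 + 8,000,000·r/80,150) / ln(1+r) = 21.63.
Round up to a whole number of payments: n = 22.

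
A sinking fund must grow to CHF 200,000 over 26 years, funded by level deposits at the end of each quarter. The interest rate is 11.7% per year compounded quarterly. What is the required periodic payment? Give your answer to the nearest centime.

Level ordinary annuity; solve FV = PMT × [((1+r)^n − 1)/r] for PMT.
Periodic rate r = 0.117/4 per quarter; n is counted in quarters.
With n = 104: PMT = 200,000 / ([((1+r)^n − 1)/r]) = CHF 307.04

CHF 307.04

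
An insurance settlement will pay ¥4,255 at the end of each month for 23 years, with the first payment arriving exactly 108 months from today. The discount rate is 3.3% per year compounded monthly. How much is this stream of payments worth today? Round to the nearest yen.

¥612,850

Ordinary annuity of 276 payments, first payment at period 108.
Periodic rate r = 0.033/12 per month; n is counted in months.
The ordinary-annuity PV formula values the stream one period before the first payment (period 107); discount that back 107 periods:
PV₀ = 4,255 × [1 − (1+r)^−276] / r × (1+r)^−107 = ¥612,850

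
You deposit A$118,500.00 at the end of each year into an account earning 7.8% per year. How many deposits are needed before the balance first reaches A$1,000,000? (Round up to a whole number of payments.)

Periodic rate r = 0.078 per year.
Ordinary annuity FV: 1,000,000 = 118,500 × [((1+r)^n − 1)/r].
(1+r)^n = 1 + 1,000,000 × r / 118,500, so n = ln(1 + 1,000,000·r/118,500) / ln(1+r) = 6.73.
Round up to a whole number of payments: n = 7.

7 payments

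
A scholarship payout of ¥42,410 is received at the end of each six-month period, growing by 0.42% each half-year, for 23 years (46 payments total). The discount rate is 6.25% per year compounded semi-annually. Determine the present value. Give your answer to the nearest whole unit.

Periodic rate r = 0.0625/2 per half-year; n is counted in half-years.
Growing ordinary annuity: PV = PMT₁ × [1 − ((1+g)/(1+r))^n] / (r − g) = 42,410 × [1 − ((1+0.0042)/(1+r))^46] / (r − 0.0042) = ¥1,106,213.

¥1,106,213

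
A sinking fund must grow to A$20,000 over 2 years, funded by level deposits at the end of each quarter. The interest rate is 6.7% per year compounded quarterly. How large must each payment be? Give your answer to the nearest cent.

Level ordinary annuity; solve FV = PMT × [((1+r)^n − 1)/r] for PMT.
Periodic rate r = 0.067/4 per quarter; n is counted in quarters.
With n = 8: PMT = 20,000 / ([((1+r)^n − 1)/r]) = A$2,357.09

A$2,357.09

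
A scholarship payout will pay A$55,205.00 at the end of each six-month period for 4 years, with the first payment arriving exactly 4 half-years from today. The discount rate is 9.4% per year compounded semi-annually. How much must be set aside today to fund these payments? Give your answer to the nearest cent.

Ordinary annuity of 8 payments, first payment at period 4.
Periodic rate r = 0.094/2 per half-year; n is counted in half-years.
The ordinary-annuity PV formula values the stream one period before the first payment (period 3); discount that back 3 periods:
PV₀ = 55,205 × [1 − (1+r)^−8] / r × (1+r)^−3 = A$314,680.90

A$314,680.90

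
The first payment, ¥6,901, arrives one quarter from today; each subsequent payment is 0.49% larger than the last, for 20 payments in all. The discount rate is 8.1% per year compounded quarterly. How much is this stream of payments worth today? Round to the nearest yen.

Periodic rate r = 0.081/4 per quarter; n is counted in quarters.
Growing ordinary annuity: PV = PMT₁ × [1 − ((1+g)/(1+r))^n] / (r − g) = 6,901 × [1 − ((1+0.0049)/(1+r))^20] / (r − 0.0049) = ¥117,584.

¥117,584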